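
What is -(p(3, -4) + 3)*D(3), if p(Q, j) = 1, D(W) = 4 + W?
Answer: -28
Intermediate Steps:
-(p(3, -4) + 3)*D(3) = -(1 + 3)*(4 + 3) = -4*7 = -1*28 = -28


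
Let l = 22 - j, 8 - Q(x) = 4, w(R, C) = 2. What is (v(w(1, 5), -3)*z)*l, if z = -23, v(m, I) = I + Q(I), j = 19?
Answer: -69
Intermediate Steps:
Q(x) = 4 (Q(x) = 8 - 1*4 = 8 - 4 = 4)
v(m, I) = 4 + I (v(m, I) = I + 4 = 4 + I)
l = 3 (l = 22 - 1*19 = 22 - 19 = 3)
(v(w(1, 5), -3)*z)*l = ((4 - 3)*(-23))*3 = (1*(-23))*3 = -23*3 = -69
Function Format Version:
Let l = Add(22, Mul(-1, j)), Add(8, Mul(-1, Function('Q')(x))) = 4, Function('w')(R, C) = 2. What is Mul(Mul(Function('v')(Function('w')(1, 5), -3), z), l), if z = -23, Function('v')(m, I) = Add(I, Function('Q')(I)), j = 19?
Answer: -69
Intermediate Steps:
Function('Q')(x) = 4 (Function('Q')(x) = Add(8, Mul(-1, 4)) = Add(8, -4) = 4)
Function('v')(m, I) = Add(4, I) (Function('v')(m, I) = Add(I, 4) = Add(4, I))
l = 3 (l = Add(22, Mul(-1, 19)) = Add(22, -19) = 3)
Mul(Mul(Function('v')(Function('w')(1, 5), -3), z), l) = Mul(Mul(Add(4, -3), -23), 3) = Mul(Mul(1, -23), 3) = Mul(-23, 3) = -69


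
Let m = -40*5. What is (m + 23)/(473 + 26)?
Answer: -177/499 ≈ -0.35471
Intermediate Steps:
m = -200
(m + 23)/(473 + 26) = (-200 + 23)/(473 + 26) = -177/499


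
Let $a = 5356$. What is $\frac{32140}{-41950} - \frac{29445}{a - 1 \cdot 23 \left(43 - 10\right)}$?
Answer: $- \frac{138296533}{19284415} \approx -7.1714$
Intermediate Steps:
$\frac{32140}{-41950} - \frac{29445}{a - 1 \cdot 23 \left(43 - 10\right)} = \frac{32140}{-41950} - \frac{29445}{5356 - 1 \cdot 23 \left(43 - 10\right)} = 32140 \left(- \frac{1}{41950}\right) - \frac{29445}{5356 - 23 \cdot 33} = - \frac{3214}{4195} - \frac{29445}{5356 - 759} = - \frac{3214}{4195} - \frac{29445}{4597} = - \frac{138296533}{19284415}$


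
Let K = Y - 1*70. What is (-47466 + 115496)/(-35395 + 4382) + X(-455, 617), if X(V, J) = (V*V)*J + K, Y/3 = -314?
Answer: 3961396269339/31013 ≈ 1.2773e+8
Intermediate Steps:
Y = -942 (Y = 3*(-314) = -942)
K = -1012 (K = -942 - 1*70 = -942 - 70 = -1012)
X(V, J) = -1012 + J*V² (X(V, J) = (V*V)*J - 1012 = V²*J - 1012 = J*V² - 1012 = -1012 + J*V²)
(-47466 + 115496)/(-35395 + 4382) + X(-455, 617) = (-47466 + 115496)/(-35395 + 4382) + (-1012 + 617*(-455)²) = 68030/(-31013) + (-1012 + 617*207025) = 68030*(-1/31013) + (-1012 + 127734425) = -68030/31013 + 127733413 = 3961396269339/31013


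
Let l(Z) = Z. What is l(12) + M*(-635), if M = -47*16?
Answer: 477532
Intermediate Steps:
M = -752
l(12) + M*(-635) = 12 - 752*(-635) = 12 + 477520 = 477532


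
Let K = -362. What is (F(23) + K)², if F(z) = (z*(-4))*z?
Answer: 6140484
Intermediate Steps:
F(z) = -4*z² (F(z) = (-4*z)*z = -4*z²)
(F(23) + K)² = (-4*23² - 362)² = (-4*529 - 362)² = (-2116 - 362)² = (-2478)² = 6140484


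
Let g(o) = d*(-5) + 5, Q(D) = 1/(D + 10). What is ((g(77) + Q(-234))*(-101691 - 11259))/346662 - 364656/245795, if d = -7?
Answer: -15391167534871/1060363562720 ≈ -14.515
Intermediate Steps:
Q(D) = 1/(10 + D)
g(o) = 40 (g(o) = -7*(-5) + 5 = 35 + 5 = 40)
((g(77) + Q(-234))*(-101691 - 11259))/346662 - 364656/245795 = ((40 + 1/(10 - 234))*(-101691 - 11259))/346662 - 364656/245795 = ((40 + 1/(-224))*(-112950))*(1/346662) - 364656*1/245795 = ((40 - 1/224)*(-112950))*(1/346662) - 364656/245795 = ((8959/224)*(-112950))*(1/346662) - 364656/245795 = -505959525/112*1/346662 - 364656/245795 = -56217725/4314016 - 364656/245795 = -15391167534871/1060363562720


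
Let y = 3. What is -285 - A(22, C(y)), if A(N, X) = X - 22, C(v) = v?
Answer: -266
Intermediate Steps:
A(N, X) = -22 + X
-285 - A(22, C(y)) = -285 - (-22 + 3) = -285 - 1*(-19) = -285 + 19 = -266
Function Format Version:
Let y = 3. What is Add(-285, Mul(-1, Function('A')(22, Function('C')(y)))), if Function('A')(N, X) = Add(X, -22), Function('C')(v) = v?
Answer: -266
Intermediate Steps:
Function('A')(N, X) = Add(-22, X)
Add(-285, Mul(-1, Function('A')(22, Function('C')(y)))) = Add(-285, Mul(-1, Add(-22, 3))) = Add(-285, Mul(-1, -19)) = Add(-285, 19) = -266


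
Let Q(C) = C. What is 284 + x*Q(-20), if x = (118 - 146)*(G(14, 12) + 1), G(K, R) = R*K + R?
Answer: 101644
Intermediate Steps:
G(K, R) = R + K*R (G(K, R) = K*R + R = R + K*R)
x = -5068 (x = (118 - 146)*(12*(1 + 14) + 1) = -28*(12*15 + 1) = -28*(180 + 1) = -28*181 = -5068)
284 + x*Q(-20) = 284 - 5068*(-20) = 284 + 101360 = 101644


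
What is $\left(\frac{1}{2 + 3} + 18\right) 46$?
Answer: $\frac{4186}{5} \approx 837.2$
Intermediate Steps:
$\left(\frac{1}{2 + 3} + 18\right) 46 = \left(\frac{1}{5} + 18\right) 46 = \frac{91}{5} \cdot 46 = \frac{4186}{5}$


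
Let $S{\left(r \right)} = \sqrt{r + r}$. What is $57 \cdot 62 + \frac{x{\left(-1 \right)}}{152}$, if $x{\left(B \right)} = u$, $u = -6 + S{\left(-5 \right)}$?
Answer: $\frac{268581}{76} + \frac{i \sqrt{10}}{152} \approx 3534.0 + 0.020804 i$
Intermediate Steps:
$S{\left(r \right)} = \sqrt{2} \sqrt{r}$ ($S{\left(r \right)} = \sqrt{2 r} = \sqrt{2} \sqrt{r}$)
$u = -6 + i \sqrt{10}$ ($u = -6 + \sqrt{2} \sqrt{-5} = -6 + \sqrt{2} i \sqrt{5} = -6 + i \sqrt{10} \approx -6.0 + 3.1623 i$)
$x{\left(B \right)} = -6 + i \sqrt{10}$
$57 \cdot 62 + \frac{x{\left(-1 \right)}}{152} = 57 \cdot 62 + \frac{-6 + i \sqrt{10}}{152} = 3534 + \left(-6 + i \sqrt{10}\right) \frac{1}{152} = 3534 - \left(\frac{3}{76} - \frac{i \sqrt{10}}{152}\right) = \frac{268581}{76} + \frac{i \sqrt{10}}{152}$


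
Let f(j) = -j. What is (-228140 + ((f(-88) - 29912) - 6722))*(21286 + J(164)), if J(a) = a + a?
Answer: -5720923204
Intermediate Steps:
J(a) = 2*a
(-228140 + ((f(-88) - 29912) - 6722))*(21286 + J(164)) = (-228140 + ((-1*(-88) - 29912) - 6722))*(21286 + 2*164) = (-228140 + ((88 - 29912) - 6722))*(21286 + 328) = (-228140 + (-29824 - 6722))*21614 = (-228140 - 36546)*21614 = -264686*21614 = -5720923204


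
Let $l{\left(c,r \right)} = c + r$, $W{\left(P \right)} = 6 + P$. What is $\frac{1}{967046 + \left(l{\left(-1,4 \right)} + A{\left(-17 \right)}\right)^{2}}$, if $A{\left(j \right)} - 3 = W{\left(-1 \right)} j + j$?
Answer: $\frac{1}{976262} \approx 1.0243 \cdot 10^{-6}$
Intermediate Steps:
$A{\left(j \right)} = 3 + 6 j$ ($A{\left(j \right)} = 3 + \left(\left(6 - 1\right) j + j\right) = 3 + \left(5 j + j\right) = 3 + 6 j$)
$\frac{1}{967046 + \left(l{\left(-1,4 \right)} + A{\left(-17 \right)}\right)^{2}} = \frac{1}{967046 + \left(\left(-1 + 4\right) + \left(3 + 6 \left(-17\right)\right)\right)^{2}} = \frac{1}{967046 + \left(3 + \left(3 - 102\right)\right)^{2}} = \frac{1}{967046 + \left(3 - 99\right)^{2}} = \frac{1}{967046 + \left(-96\right)^{2}} = \frac{1}{967046 + 9216} = \frac{1}{976262}$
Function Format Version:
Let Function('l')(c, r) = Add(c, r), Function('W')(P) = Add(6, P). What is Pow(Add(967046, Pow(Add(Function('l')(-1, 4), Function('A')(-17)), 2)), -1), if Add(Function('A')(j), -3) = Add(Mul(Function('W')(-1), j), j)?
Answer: Rational(1, 976262) ≈ 1.0243e-6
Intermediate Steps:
Function('A')(j) = Add(3, Mul(6, j)) (Function('A')(j) = Add(3, Add(Mul(Add(6, -1), j), j)) = Add(3, Add(Mul(5, j), j)) = Add(3, Mul(6, j)))
Pow(Add(967046, Pow(Add(Function('l')(-1, 4), Function('A')(-17)), 2)), -1) = Pow(Add(967046, Pow(Add(Add(-1, 4), Add(3, Mul(6, -17))), 2)), -1) = Pow(Add(967046, Pow(Add(3, Add(3, -102)), 2)), -1) = Pow(Add(967046, Pow(Add(3, -99), 2)), -1) = Pow(Add(967046, Pow(-96, 2)), -1) = Pow(Add(967046, 9216), -1) = Pow(976262, -1) = Rational(1, 976262)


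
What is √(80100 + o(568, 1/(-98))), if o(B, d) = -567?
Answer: 3*√8837 ≈ 282.02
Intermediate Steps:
√(80100 + o(568, 1/(-98))) = √(80100 - 567) = √79533 = 3*√8837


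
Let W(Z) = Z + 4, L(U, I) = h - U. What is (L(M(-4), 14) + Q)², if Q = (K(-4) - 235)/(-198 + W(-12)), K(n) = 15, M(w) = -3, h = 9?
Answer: 1811716/10609 ≈ 170.77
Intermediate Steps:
L(U, I) = 9 - U
W(Z) = 4 + Z
Q = 110/103 (Q = (15 - 235)/(-198 + (4 - 12)) = -220/(-198 - 8) = -220/(-206) = -220*(-1/206) = 110/103 ≈ 1.0680)
(L(M(-4), 14) + Q)² = ((9 - 1*(-3)) + 110/103)² = ((9 + 3) + 110/103)² = (12 + 110/103)² = (1346/103)² = 1811716/10609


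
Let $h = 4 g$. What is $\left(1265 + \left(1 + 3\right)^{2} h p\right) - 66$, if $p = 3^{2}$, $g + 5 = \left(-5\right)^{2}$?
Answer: $12719$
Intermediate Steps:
$g = 20$ ($g = -5 + \left(-5\right)^{2} = -5 + 25 = 20$)
$h = 80$ ($h = 4 \cdot 20 = 80$)
$p = 9$
$\left(1265 + \left(1 + 3\right)^{2} h p\right) - 66 = \left(1265 + \left(1 + 3\right)^{2} \cdot 80 \cdot 9\right) - 66 = \left(1265 + 4^{2} \cdot 80 \cdot 9\right) - 66 = \left(1265 + 16 \cdot 80 \cdot 9\right) - 66 = \left(1265 + 1280 \cdot 9\right) - 66 = \left(1265 + 11520\right) - 66 = 12785 - 66 = 12719$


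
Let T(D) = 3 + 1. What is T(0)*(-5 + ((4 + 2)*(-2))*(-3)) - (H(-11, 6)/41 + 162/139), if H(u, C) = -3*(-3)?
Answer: 698783/5699 ≈ 122.61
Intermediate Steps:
T(D) = 4
H(u, C) = 9
T(0)*(-5 + ((4 + 2)*(-2))*(-3)) - (H(-11, 6)/41 + 162/139) = 4*(-5 + ((4 + 2)*(-2))*(-3)) - (9/41 + 162/139) = 4*(-5 + (6*(-2))*(-3)) - (9*(1/41) + 162*(1/139)) = 4*(-5 - 12*(-3)) - (9/41 + 162/139) = 4*(-5 + 36) - 1*7893/5699 = 4*31 - 7893/5699 = 124 - 7893/5699 = 698783/5699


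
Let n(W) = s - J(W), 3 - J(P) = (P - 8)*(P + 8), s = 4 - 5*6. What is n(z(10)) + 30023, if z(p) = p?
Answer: 30030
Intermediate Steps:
s = -26 (s = 4 - 30 = -26)
J(P) = 3 - (-8 + P)*(8 + P) (J(P) = 3 - (P - 8)*(P + 8) = 3 - (-8 + P)*(8 + P))
n(W) = -93 + W² (n(W) = -26 - (67 - W²) = -26 + (-67 + W²) = -93 + W²)
n(z(10)) + 30023 = (-93 + 10²) + 30023 = (-93 + 100) + 30023 = 7 + 30023 = 30030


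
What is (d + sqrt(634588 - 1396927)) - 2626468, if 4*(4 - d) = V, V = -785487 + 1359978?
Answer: -11080347/4 + 59*I*sqrt(219) ≈ -2.7701e+6 + 873.12*I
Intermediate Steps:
V = 574491
d = -574475/4 (d = 4 - 1/4*574491 = 4 - 574491/4 = -574475/4 ≈ -1.4362e+5)
(d + sqrt(634588 - 1396927)) - 2626468 = (-574475/4 + sqrt(634588 - 1396927)) - 2626468 = (-574475/4 + sqrt(-762339)) - 2626468 = (-574475/4 + 59*I*sqrt(219)) - 2626468 = -11080347/4 + 59*I*sqrt(219)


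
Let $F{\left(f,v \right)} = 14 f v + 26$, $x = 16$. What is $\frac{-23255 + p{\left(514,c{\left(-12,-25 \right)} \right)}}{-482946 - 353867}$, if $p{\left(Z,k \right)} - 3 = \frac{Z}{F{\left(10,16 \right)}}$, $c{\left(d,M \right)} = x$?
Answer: $\frac{26344259}{948109129} \approx 0.027786$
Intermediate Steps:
$c{\left(d,M \right)} = 16$
$F{\left(f,v \right)} = 26 + 14 f v$ ($F{\left(f,v \right)} = 14 f v + 26 = 26 + 14 f v$)
$p{\left(Z,k \right)} = 3 + \frac{Z}{2266}$ ($p{\left(Z,k \right)} = 3 + \frac{Z}{26 + 14 \cdot 10 \cdot 16} = 3 + \frac{Z}{26 + 2240} = 3 + \frac{Z}{2266}$)
$\frac{-23255 + p{\left(514,c{\left(-12,-25 \right)} \right)}}{-482946 - 353867} = \frac{-23255 + \left(3 + \frac{1}{2266} \cdot 514\right)}{-482946 - 353867} = \frac{-23255 + \left(3 + \frac{257}{1133}\right)}{-836813} = \left(-23255 + \frac{3656}{1133}\right) \left(- \frac{1}{836813}\right) = \left(- \frac{26344259}{1133}\right) \left(- \frac{1}{836813}\right) = \frac{26344259}{948109129}$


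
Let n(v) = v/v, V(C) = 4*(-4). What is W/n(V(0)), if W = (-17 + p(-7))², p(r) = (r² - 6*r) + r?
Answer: 4489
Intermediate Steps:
p(r) = r² - 5*r
V(C) = -16
n(v) = 1
W = 4489 (W = (-17 - 7*(-5 - 7))² = (-17 - 7*(-12))² = (-17 + 84)² = 67² = 4489)
W/n(V(0)) = 4489/1 = 4489*1 = 4489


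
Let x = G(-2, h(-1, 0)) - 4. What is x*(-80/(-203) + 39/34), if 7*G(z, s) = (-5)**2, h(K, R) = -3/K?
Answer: -31911/48314 ≈ -0.66049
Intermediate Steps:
G(z, s) = 25/7 (G(z, s) = (1/7)*(-5)**2 = (1/7)*25 = 25/7)
x = -3/7 (x = 25/7 - 4 = -3/7 ≈ -0.42857)
x*(-80/(-203) + 39/34) = -3*(-80/(-203) + 39/34)/7 = -3*(-80*(-1/203) + 39*(1/34))/7 = -3*(80/203 + 39/34)/7 = -3/7*10637/6902 = -31911/48314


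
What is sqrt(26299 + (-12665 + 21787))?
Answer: sqrt(35421) ≈ 188.20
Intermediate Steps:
sqrt(26299 + (-12665 + 21787)) = sqrt(26299 + 9122) = sqrt(35421)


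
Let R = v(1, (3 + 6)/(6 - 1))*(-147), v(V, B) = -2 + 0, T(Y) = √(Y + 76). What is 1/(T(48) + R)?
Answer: 147/43156 - √31/43156 ≈ 0.0032772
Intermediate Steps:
T(Y) = √(76 + Y)
v(V, B) = -2
R = 294 (R = -2*(-147) = 294)
1/(T(48) + R) = 1/(√(76 + 48) + 294) = 1/(√124 + 294) = 1/(2*√31 + 294) = 1/(294 + 2*√31)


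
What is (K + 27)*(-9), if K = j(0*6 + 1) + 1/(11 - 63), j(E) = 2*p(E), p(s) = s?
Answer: -13563/52 ≈ -260.83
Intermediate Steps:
j(E) = 2*E
K = 103/52 (K = 2*(0*6 + 1) + 1/(11 - 63) = 2*(0 + 1) + 1/(-52) = 2*1 - 1/52 = 2 - 1/52 = 103/52 ≈ 1.9808)
(K + 27)*(-9) = (103/52 + 27)*(-9) = (1507/52)*(-9) = -13563/52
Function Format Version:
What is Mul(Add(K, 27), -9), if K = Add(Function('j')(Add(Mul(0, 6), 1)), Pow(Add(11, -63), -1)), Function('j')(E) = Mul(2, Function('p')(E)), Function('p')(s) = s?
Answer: Rational(-13563, 52) ≈ -260.83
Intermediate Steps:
Function('j')(E) = Mul(2, E)
K = Rational(103, 52) (K = Add(Mul(2, Add(Mul(0, 6), 1)), Pow(Add(11, -63), -1)) = Add(Mul(2, Add(0, 1)), Pow(-52, -1)) = Add(Mul(2, 1), Rational(-1, 52)) = Add(2, Rational(-1, 52)) = Rational(103, 52) ≈ 1.9808)
Mul(Add(K, 27), -9) = Mul(Add(Rational(103, 52), 27), -9) = Mul(Rational(1507, 52), -9) = Rational(-13563, 52)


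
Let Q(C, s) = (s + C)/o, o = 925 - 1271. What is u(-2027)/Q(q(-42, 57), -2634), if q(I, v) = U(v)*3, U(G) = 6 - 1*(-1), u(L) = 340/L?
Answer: -117640/5296551 ≈ -0.022211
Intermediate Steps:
U(G) = 7 (U(G) = 6 + 1 = 7)
o = -346
q(I, v) = 21 (q(I, v) = 7*3 = 21)
Q(C, s) = -C/346 - s/346 (Q(C, s) = (s + C)/(-346) = (C + s)*(-1/346) = -C/346 - s/346)
u(-2027)/Q(q(-42, 57), -2634) = (340/(-2027))/(-1/346*21 - 1/346*(-2634)) = (340*(-1/2027))/(-21/346 + 1317/173) = -340/(2027*2613/346) = -340/2027*346/2613 = -117640/5296551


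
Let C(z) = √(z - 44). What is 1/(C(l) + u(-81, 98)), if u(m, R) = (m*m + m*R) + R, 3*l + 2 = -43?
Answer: -1279/1635900 - I*√59/1635900 ≈ -0.00078183 - 4.6954e-6*I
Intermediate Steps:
l = -15 (l = -⅔ + (⅓)*(-43) = -⅔ - 43/3 = -15)
C(z) = √(-44 + z)
u(m, R) = R + m² + R*m (u(m, R) = (m² + R*m) + R = R + m² + R*m)
1/(C(l) + u(-81, 98)) = 1/(√(-44 - 15) + (98 + (-81)² + 98*(-81))) = 1/(√(-59) + (98 + 6561 - 7938)) = 1/(I*√59 - 1279) = 1/(-1279 + I*√59)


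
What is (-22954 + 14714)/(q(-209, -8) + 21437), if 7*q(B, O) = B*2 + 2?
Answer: -57680/149643 ≈ -0.38545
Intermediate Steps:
q(B, O) = 2/7 + 2*B/7 (q(B, O) = (B*2 + 2)/7 = (2*B + 2)/7 = (2 + 2*B)/7 = 2/7 + 2*B/7)
(-22954 + 14714)/(q(-209, -8) + 21437) = (-22954 + 14714)/((2/7 + (2/7)*(-209)) + 21437) = -8240/((2/7 - 418/7) + 21437) = -8240/(-416/7 + 21437) = -8240/149643/7 = -8240*7/149643 = -57680/149643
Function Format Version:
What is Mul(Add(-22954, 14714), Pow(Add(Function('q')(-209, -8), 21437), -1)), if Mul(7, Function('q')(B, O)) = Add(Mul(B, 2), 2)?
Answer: Rational(-57680, 149643) ≈ -0.38545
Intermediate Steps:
Function('q')(B, O) = Add(Rational(2, 7), Mul(Rational(2, 7), B)) (Function('q')(B, O) = Mul(Rational(1, 7), Add(Mul(B, 2), 2)) = Mul(Rational(1, 7), Add(Mul(2, B), 2)) = Mul(Rational(1, 7), Add(2, Mul(2, B))) = Add(Rational(2, 7), Mul(Rational(2, 7), B)))
Mul(Add(-22954, 14714), Pow(Add(Function('q')(-209, -8), 21437), -1)) = Mul(Add(-22954, 14714), Pow(Add(Add(Rational(2, 7), Mul(Rational(2, 7), -209)), 21437), -1)) = Mul(-8240, Pow(Add(Add(Rational(2, 7), Rational(-418, 7)), 21437), -1)) = Mul(-8240, Pow(Add(Rational(-416, 7), 21437), -1)) = Mul(-8240, Pow(Rational(149643, 7), -1)) = Mul(-8240, Rational(7, 149643)) = Rational(-57680, 149643)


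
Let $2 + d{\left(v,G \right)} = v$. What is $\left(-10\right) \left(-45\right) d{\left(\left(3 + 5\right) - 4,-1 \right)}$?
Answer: $900$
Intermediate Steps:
$d{\left(v,G \right)} = -2 + v$
$\left(-10\right) \left(-45\right) d{\left(\left(3 + 5\right) - 4,-1 \right)} = \left(-10\right) \left(-45\right) \left(-2 + \left(\left(3 + 5\right) - 4\right)\right) = 450 \left(-2 + \left(8 - 4\right)\right) = 450 \left(-2 + 4\right) = 450 \cdot 2 = 900$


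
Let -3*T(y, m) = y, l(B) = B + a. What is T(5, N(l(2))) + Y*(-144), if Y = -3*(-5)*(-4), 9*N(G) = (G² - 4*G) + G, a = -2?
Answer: 25915/3 ≈ 8638.3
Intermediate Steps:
l(B) = -2 + B (l(B) = B - 2 = -2 + B)
N(G) = -G/3 + G²/9 (N(G) = ((G² - 4*G) + G)/9 = (G² - 3*G)/9 = -G/3 + G²/9)
T(y, m) = -y/3
Y = -60 (Y = 15*(-4) = -60)
T(5, N(l(2))) + Y*(-144) = -⅓*5 - 60*(-144) = -5/3 + 8640 = 25915/3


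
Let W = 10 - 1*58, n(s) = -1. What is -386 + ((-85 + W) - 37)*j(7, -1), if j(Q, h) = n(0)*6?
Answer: 634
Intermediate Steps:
W = -48 (W = 10 - 58 = -48)
j(Q, h) = -6 (j(Q, h) = -1*6 = -6)
-386 + ((-85 + W) - 37)*j(7, -1) = -386 + ((-85 - 48) - 37)*(-6) = -386 + (-133 - 37)*(-6) = -386 - 170*(-6) = -386 + 1020 = 634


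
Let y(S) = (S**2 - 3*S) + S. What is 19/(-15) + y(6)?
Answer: 341/15 ≈ 22.733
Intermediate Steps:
y(S) = S**2 - 2*S
19/(-15) + y(6) = 19/(-15) + 6*(-2 + 6) = 19*(-1/15) + 6*4 = -19/15 + 24 = 341/15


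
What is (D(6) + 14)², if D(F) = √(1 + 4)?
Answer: (14 + √5)² ≈ 263.61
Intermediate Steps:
D(F) = √5
(D(6) + 14)² = (√5 + 14)² = (14 + √5)²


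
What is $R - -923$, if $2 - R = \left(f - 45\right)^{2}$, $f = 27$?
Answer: $601$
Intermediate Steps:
$R = -322$ ($R = 2 - \left(27 - 45\right)^{2} = 2 - \left(-18\right)^{2} = 2 - 324 = -322$)
$R - -923 = -322 - -923 = -322 + 923 = 601$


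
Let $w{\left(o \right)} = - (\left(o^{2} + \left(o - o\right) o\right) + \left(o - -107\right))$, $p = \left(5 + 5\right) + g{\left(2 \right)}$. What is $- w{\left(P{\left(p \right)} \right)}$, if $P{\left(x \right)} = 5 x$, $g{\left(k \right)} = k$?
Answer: $3767$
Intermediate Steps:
$p = 12$ ($p = \left(5 + 5\right) + 2 = 10 + 2 = 12$)
$w{\left(o \right)} = -107 - o - o^{2}$ ($w{\left(o \right)} = - (\left(o^{2} + 0 o\right) + \left(o + 107\right)) = - (\left(o^{2} + 0\right) + \left(107 + o\right)) = - (o^{2} + \left(107 + o\right)) = - (107 + o + o^{2}) = -107 - o - o^{2}$)
$- w{\left(P{\left(p \right)} \right)} = - (-107 - 5 \cdot 12 - \left(5 \cdot 12\right)^{2}) = - (-107 - 60 - 60^{2}) = - (-107 - 60 - 3600) = \left(-1\right) \left(-3767\right) = 3767$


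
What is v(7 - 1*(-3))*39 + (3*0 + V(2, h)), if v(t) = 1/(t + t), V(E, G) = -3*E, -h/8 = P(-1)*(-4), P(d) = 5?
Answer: -81/20 ≈ -4.0500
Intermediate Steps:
h = 160 (h = -40*(-4) = -8*(-20) = 160)
v(t) = 1/(2*t)
v(7 - 1*(-3))*39 + (3*0 + V(2, h)) = (1/(2*(7 - 1*(-3))))*39 + (3*0 - 3*2) = (1/(2*(7 + 3)))*39 + (0 - 6) = ((½)/10)*39 - 6 = ((½)*(⅒))*39 - 6 = (1/20)*39 - 6 = 39/20 - 6 = -81/20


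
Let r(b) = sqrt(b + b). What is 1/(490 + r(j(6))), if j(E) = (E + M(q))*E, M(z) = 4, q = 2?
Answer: 49/23998 - sqrt(30)/119990 ≈ 0.0019962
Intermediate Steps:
j(E) = E*(4 + E) (j(E) = (E + 4)*E = (4 + E)*E = E*(4 + E))
r(b) = sqrt(2)*sqrt(b) (r(b) = sqrt(2*b) = sqrt(2)*sqrt(b))
1/(490 + r(j(6))) = 1/(490 + sqrt(2)*sqrt(6*(4 + 6))) = 1/(490 + sqrt(2)*sqrt(6*10)) = 1/(490 + sqrt(2)*sqrt(60)) = 1/(490 + sqrt(2)*(2*sqrt(15))) = 1/(490 + 2*sqrt(30))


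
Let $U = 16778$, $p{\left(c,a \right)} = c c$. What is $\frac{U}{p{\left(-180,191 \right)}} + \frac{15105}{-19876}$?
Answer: $- \frac{19490309}{80497800} \approx -0.24212$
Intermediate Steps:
$p{\left(c,a \right)} = c^{2}$
$\frac{U}{p{\left(-180,191 \right)}} + \frac{15105}{-19876} = \frac{16778}{\left(-180\right)^{2}} + \frac{15105}{-19876} = \frac{16778}{32400} + 15105 \left(- \frac{1}{19876}\right) = 16778 \cdot \frac{1}{32400} - \frac{15105}{19876} = \frac{8389}{16200} - \frac{15105}{19876} = - \frac{19490309}{80497800}$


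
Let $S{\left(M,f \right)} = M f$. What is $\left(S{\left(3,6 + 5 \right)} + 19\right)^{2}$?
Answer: $2704$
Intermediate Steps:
$\left(S{\left(3,6 + 5 \right)} + 19\right)^{2} = \left(3 \left(6 + 5\right) + 19\right)^{2} = \left(3 \cdot 11 + 19\right)^{2} = \left(33 + 19\right)^{2} = 52^{2} = 2704$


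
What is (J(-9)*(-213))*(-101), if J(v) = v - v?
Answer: 0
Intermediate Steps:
J(v) = 0
(J(-9)*(-213))*(-101) = (0*(-213))*(-101) = 0*(-101) = 0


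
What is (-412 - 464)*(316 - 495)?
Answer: 156804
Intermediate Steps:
(-412 - 464)*(316 - 495) = -876*(-179) = 156804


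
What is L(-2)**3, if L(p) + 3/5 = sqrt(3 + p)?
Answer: 8/125 ≈ 0.064000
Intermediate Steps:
L(p) = -3/5 + sqrt(3 + p)
L(-2)**3 = (-3/5 + sqrt(3 - 2))**3 = (-3/5 + sqrt(1))**3 = (-3/5 + 1)**3 = (2/5)**3 = 8/125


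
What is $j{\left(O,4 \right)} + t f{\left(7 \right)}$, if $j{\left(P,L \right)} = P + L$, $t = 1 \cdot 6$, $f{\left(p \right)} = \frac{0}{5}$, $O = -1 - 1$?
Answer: $2$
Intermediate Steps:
$O = -2$ ($O = -1 - 1 = -2$)
$f{\left(p \right)} = 0$ ($f{\left(p \right)} = 0 \cdot \frac{1}{5} = 0$)
$t = 6$
$j{\left(P,L \right)} = L + P$
$j{\left(O,4 \right)} + t f{\left(7 \right)} = \left(4 - 2\right) + 6 \cdot 0 = 2 + 0 = 2$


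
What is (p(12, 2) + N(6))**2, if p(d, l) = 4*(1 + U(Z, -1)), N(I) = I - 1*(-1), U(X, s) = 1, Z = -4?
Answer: 225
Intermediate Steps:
N(I) = 1 + I (N(I) = I + 1 = 1 + I)
p(d, l) = 8 (p(d, l) = 4*(1 + 1) = 4*2 = 8)
(p(12, 2) + N(6))**2 = (8 + (1 + 6))**2 = (8 + 7)**2 = 15**2 = 225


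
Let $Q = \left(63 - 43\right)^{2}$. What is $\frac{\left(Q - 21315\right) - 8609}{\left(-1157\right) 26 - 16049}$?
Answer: $\frac{29524}{46131} \approx 0.64$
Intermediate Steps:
$Q = 400$ ($Q = 20^{2} = 400$)
$\frac{\left(Q - 21315\right) - 8609}{\left(-1157\right) 26 - 16049} = \frac{\left(400 - 21315\right) - 8609}{\left(-1157\right) 26 - 16049} = \frac{\left(400 - 21315\right) - 8609}{-30082 - 16049} = \frac{-20915 - 8609}{-46131} = \left(-29524\right) \left(- \frac{1}{46131}\right) = \frac{29524}{46131}$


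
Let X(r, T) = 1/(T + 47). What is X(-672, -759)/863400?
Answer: -1/614740800 ≈ -1.6267e-9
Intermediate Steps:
X(r, T) = 1/(47 + T)
X(-672, -759)/863400 = 1/((47 - 759)*863400) = (1/863400)/(-712) = -1/712*1/863400 = -1/614740800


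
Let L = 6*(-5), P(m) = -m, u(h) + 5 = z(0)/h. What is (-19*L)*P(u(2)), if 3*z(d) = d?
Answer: 2850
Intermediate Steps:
z(d) = d/3
u(h) = -5 (u(h) = -5 + ((⅓)*0)/h = -5 + 0/h = -5 + 0 = -5)
L = -30
(-19*L)*P(u(2)) = (-19*(-30))*(-1*(-5)) = 570*5 = 2850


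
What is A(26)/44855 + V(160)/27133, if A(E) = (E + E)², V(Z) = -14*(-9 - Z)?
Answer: 179494562/1217050715 ≈ 0.14748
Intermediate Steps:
V(Z) = 126 + 14*Z
A(E) = 4*E² (A(E) = (2*E)² = 4*E²)
A(26)/44855 + V(160)/27133 = (4*26²)/44855 + (126 + 14*160)/27133 = (4*676)*(1/44855) + (126 + 2240)*(1/27133) = 2704*(1/44855) + 2366*(1/27133) = 2704/44855 + 2366/27133 = 179494562/1217050715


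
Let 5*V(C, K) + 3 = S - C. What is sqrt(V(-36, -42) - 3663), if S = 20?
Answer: I*sqrt(91310)/5 ≈ 60.435*I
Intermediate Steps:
V(C, K) = 17/5 - C/5 (V(C, K) = -3/5 + (20 - C)/5 = -3/5 + (4 - C/5) = 17/5 - C/5)
sqrt(V(-36, -42) - 3663) = sqrt((17/5 - 1/5*(-36)) - 3663) = sqrt((17/5 + 36/5) - 3663) = sqrt(53/5 - 3663) = sqrt(-18262/5) = I*sqrt(91310)/5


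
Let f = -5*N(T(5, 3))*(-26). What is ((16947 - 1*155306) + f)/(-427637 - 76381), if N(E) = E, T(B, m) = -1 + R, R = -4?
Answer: 139009/504018 ≈ 0.27580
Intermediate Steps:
T(B, m) = -5 (T(B, m) = -1 - 4 = -5)
f = -650 (f = -5*(-5)*(-26) = 25*(-26) = -650)
((16947 - 1*155306) + f)/(-427637 - 76381) = ((16947 - 1*155306) - 650)/(-427637 - 76381) = ((16947 - 155306) - 650)/(-504018) = (-138359 - 650)*(-1/504018) = -139009*(-1/504018) = 139009/504018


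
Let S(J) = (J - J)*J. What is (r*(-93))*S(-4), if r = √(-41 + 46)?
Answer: 0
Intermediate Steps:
S(J) = 0 (S(J) = 0*J = 0)
r = √5 ≈ 2.2361
(r*(-93))*S(-4) = (√5*(-93))*0 = -93*√5*0 = 0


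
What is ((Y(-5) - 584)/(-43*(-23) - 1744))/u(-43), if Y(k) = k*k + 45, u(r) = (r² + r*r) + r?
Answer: 514/2759525 ≈ 0.00018626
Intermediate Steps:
u(r) = r + 2*r² (u(r) = (r² + r²) + r = 2*r² + r = r + 2*r²)
Y(k) = 45 + k² (Y(k) = k² + 45 = 45 + k²)
((Y(-5) - 584)/(-43*(-23) - 1744))/u(-43) = (((45 + (-5)²) - 584)/(-43*(-23) - 1744))/((-43*(1 + 2*(-43)))) = (((45 + 25) - 584)/(989 - 1744))/((-43*(1 - 86))) = ((70 - 584)/(-755))/((-43*(-85))) = -514*(-1/755)/3655 = (514/755)*(1/3655) = 514/2759525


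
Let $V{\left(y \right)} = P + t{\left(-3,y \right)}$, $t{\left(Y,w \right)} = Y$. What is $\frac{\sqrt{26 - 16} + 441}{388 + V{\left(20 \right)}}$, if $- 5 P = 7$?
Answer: $\frac{315}{274} + \frac{5 \sqrt{10}}{1918} \approx 1.1579$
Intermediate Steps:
$P = - \frac{7}{5}$ ($P = \left(- \frac{1}{5}\right) 7 = - \frac{7}{5} \approx -1.4$)
$V{\left(y \right)} = - \frac{22}{5}$ ($V{\left(y \right)} = - \frac{7}{5} - 3 = - \frac{22}{5}$)
$\frac{\sqrt{26 - 16} + 441}{388 + V{\left(20 \right)}} = \frac{\sqrt{26 - 16} + 441}{388 - \frac{22}{5}} = \frac{\sqrt{10} + 441}{\frac{1918}{5}} = \left(441 + \sqrt{10}\right) \frac{5}{1918} = \frac{315}{274} + \frac{5 \sqrt{10}}{1918}$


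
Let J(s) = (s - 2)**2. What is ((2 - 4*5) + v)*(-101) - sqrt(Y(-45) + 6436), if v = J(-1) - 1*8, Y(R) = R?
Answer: 1717 - sqrt(6391) ≈ 1637.1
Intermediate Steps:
J(s) = (-2 + s)**2
v = 1 (v = (-2 - 1)**2 - 1*8 = (-3)**2 - 8 = 9 - 8 = 1)
((2 - 4*5) + v)*(-101) - sqrt(Y(-45) + 6436) = ((2 - 4*5) + 1)*(-101) - sqrt(-45 + 6436) = ((2 - 20) + 1)*(-101) - sqrt(6391) = (-18 + 1)*(-101) - sqrt(6391) = -17*(-101) - sqrt(6391) = 1717 - sqrt(6391)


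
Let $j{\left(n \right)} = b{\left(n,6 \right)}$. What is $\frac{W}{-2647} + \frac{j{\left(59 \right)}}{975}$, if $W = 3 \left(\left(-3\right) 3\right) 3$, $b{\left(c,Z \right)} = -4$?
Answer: $\frac{68387}{2580825} \approx 0.026498$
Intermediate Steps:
$j{\left(n \right)} = -4$
$W = -81$ ($W = 3 \left(-9\right) 3 = \left(-27\right) 3 = -81$)
$\frac{W}{-2647} + \frac{j{\left(59 \right)}}{975} = - \frac{81}{-2647} - \frac{4}{975} = \left(-81\right) \left(- \frac{1}{2647}\right) - \frac{4}{975} = \frac{81}{2647} - \frac{4}{975} = \frac{68387}{2580825}$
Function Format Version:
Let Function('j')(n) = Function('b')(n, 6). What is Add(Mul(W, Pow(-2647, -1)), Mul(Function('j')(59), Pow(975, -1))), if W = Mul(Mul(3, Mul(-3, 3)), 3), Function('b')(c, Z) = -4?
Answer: Rational(68387, 2580825) ≈ 0.026498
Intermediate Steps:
Function('j')(n) = -4
W = -81 (W = Mul(Mul(3, -9), 3) = Mul(-27, 3) = -81)
Add(Mul(W, Pow(-2647, -1)), Mul(Function('j')(59), Pow(975, -1))) = Add(Mul(-81, Pow(-2647, -1)), Mul(-4, Pow(975, -1))) = Add(Mul(-81, Rational(-1, 2647)), Mul(-4, Rational(1, 975))) = Add(Rational(81, 2647), Rational(-4, 975)) = Rational(68387, 2580825)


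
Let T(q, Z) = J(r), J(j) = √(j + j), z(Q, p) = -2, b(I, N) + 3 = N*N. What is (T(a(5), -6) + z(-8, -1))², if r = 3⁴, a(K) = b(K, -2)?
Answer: 166 - 36*√2 ≈ 115.09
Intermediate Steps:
b(I, N) = -3 + N² (b(I, N) = -3 + N*N = -3 + N²)
a(K) = 1 (a(K) = -3 + (-2)² = -3 + 4 = 1)
r = 81
J(j) = √2*√j (J(j) = √(2*j) = √2*√j)
T(q, Z) = 9*√2 (T(q, Z) = √2*√81 = √2*9 = 9*√2)
(T(a(5), -6) + z(-8, -1))² = (9*√2 - 2)² = (-2 + 9*√2)²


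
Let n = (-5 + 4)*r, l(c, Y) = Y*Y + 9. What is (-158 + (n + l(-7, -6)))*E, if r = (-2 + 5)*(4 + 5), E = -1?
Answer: 140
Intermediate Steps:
r = 27 (r = 3*9 = 27)
l(c, Y) = 9 + Y² (l(c, Y) = Y² + 9 = 9 + Y²)
n = -27 (n = (-5 + 4)*27 = -1*27 = -27)
(-158 + (n + l(-7, -6)))*E = (-158 + (-27 + (9 + (-6)²)))*(-1) = (-158 + (-27 + (9 + 36)))*(-1) = (-158 + (-27 + 45))*(-1) = (-158 + 18)*(-1) = -140*(-1) = 140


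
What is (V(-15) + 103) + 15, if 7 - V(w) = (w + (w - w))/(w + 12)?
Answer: 120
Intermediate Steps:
V(w) = 7 - w/(12 + w) (V(w) = 7 - (w + (w - w))/(w + 12) = 7 - (w + 0)/(12 + w) = 7 - w/(12 + w))
(V(-15) + 103) + 15 = (6*(14 - 15)/(12 - 15) + 103) + 15 = (6*(-1)/(-3) + 103) + 15 = (6*(-⅓)*(-1) + 103) + 15 = (2 + 103) + 15 = 105 + 15 = 120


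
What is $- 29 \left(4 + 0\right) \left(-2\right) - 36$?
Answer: $196$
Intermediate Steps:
$- 29 \left(4 + 0\right) \left(-2\right) - 36 = - 29 \cdot 4 \left(-2\right) - 36 = \left(-29\right) \left(-8\right) - 36 = 232 - 36 = 196$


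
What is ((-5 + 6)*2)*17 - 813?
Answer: -779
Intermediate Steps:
((-5 + 6)*2)*17 - 813 = (1*2)*17 - 813 = 2*17 - 813 = 34 - 813 = -779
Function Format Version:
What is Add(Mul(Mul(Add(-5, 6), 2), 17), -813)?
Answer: -779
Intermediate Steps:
Add(Mul(Mul(Add(-5, 6), 2), 17), -813) = Add(Mul(Mul(1, 2), 17), -813) = Add(Mul(2, 17), -813) = Add(34, -813) = -779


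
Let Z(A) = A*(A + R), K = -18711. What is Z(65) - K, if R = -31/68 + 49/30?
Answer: 4694557/204 ≈ 23013.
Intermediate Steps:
R = 1201/1020 (R = -31*1/68 + 49*(1/30) = -31/68 + 49/30 = 1201/1020 ≈ 1.1775)
Z(A) = A*(1201/1020 + A) (Z(A) = A*(A + 1201/1020) = A*(1201/1020 + A))
Z(65) - K = (1/1020)*65*(1201 + 1020*65) - 1*(-18711) = (1/1020)*65*(1201 + 66300) + 18711 = (1/1020)*65*67501 + 18711 = 877513/204 + 18711 = 4694557/204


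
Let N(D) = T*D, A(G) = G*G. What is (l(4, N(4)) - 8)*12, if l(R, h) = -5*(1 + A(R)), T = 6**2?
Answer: -1116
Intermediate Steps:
T = 36
A(G) = G**2
N(D) = 36*D
l(R, h) = -5 - 5*R**2 (l(R, h) = -5*(1 + R**2) = -5 - 5*R**2)
(l(4, N(4)) - 8)*12 = ((-5 - 5*4**2) - 8)*12 = ((-5 - 5*16) - 8)*12 = ((-5 - 80) - 8)*12 = (-85 - 8)*12 = -93*12 = -1116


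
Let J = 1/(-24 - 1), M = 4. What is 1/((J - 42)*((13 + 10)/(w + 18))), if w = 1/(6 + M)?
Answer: -905/48346 ≈ -0.018719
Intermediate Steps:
w = ⅒ (w = 1/(6 + 4) = 1/10 = ⅒ ≈ 0.10000)
J = -1/25 (J = 1/(-25) = -1/25 ≈ -0.040000)
1/((J - 42)*((13 + 10)/(w + 18))) = 1/((-1/25 - 42)*((13 + 10)/(⅒ + 18))) = 1/(-24173/(25*181/10)) = 1/(-24173*10/(25*181)) = 1/(-1051/25*230/181) = 1/(-48346/905) = -905/48346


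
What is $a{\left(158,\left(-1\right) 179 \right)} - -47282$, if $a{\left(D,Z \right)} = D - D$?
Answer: $47282$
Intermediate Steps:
$a{\left(D,Z \right)} = 0$
$a{\left(158,\left(-1\right) 179 \right)} - -47282 = 0 - -47282 = 0 + 47282 = 47282$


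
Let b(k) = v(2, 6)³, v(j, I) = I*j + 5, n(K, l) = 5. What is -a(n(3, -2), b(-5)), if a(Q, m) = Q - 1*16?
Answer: 11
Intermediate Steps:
v(j, I) = 5 + I*j
b(k) = 4913 (b(k) = (5 + 6*2)³ = (5 + 12)³ = 17³ = 4913)
a(Q, m) = -16 + Q (a(Q, m) = Q - 16 = -16 + Q)
-a(n(3, -2), b(-5)) = -(-16 + 5) = -1*(-11) = 11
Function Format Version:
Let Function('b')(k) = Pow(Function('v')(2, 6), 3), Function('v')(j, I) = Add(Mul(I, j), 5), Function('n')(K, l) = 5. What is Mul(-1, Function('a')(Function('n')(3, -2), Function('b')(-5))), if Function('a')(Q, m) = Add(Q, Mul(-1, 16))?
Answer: 11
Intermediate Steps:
Function('v')(j, I) = Add(5, Mul(I, j))
Function('b')(k) = 4913 (Function('b')(k) = Pow(Add(5, Mul(6, 2)), 3) = Pow(Add(5, 12), 3) = Pow(17, 3) = 4913)
Function('a')(Q, m) = Add(-16, Q) (Function('a')(Q, m) = Add(Q, -16) = Add(-16, Q))
Mul(-1, Function('a')(Function('n')(3, -2), Function('b')(-5))) = Mul(-1, Add(-16, 5)) = Mul(-1, -11) = 11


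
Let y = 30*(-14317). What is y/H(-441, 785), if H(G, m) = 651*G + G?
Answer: 71585/47922 ≈ 1.4938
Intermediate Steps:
H(G, m) = 652*G
y = -429510
y/H(-441, 785) = -429510/(652*(-441)) = -429510/(-287532) = -429510*(-1/287532) = 71585/47922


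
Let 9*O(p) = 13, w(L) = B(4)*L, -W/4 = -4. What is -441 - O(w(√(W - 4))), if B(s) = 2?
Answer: -3982/9 ≈ -442.44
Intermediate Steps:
W = 16 (W = -4*(-4) = 16)
w(L) = 2*L
O(p) = 13/9 (O(p) = (⅑)*13 = 13/9)
-441 - O(w(√(W - 4))) = -441 - 1*13/9 = -441 - 13/9 = -3982/9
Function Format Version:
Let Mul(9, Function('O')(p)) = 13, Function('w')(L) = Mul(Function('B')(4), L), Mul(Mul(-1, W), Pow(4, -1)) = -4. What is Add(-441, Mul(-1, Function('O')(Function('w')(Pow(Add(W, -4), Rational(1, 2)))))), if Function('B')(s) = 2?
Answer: Rational(-3982, 9) ≈ -442.44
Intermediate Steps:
W = 16 (W = Mul(-4, -4) = 16)
Function('w')(L) = Mul(2, L)
Function('O')(p) = Rational(13, 9) (Function('O')(p) = Mul(Rational(1, 9), 13) = Rational(13, 9))
Add(-441, Mul(-1, Function('O')(Function('w')(Pow(Add(W, -4), Rational(1, 2)))))) = Add(-441, Mul(-1, Rational(13, 9))) = Add(-441, Rational(-13, 9)) = Rational(-3982, 9)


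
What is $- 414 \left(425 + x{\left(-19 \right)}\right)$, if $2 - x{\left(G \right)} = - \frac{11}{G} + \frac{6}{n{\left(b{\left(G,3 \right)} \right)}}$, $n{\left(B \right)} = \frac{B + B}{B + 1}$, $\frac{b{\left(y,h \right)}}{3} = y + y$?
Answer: $- \frac{3330837}{19} \approx -1.7531 \cdot 10^{5}$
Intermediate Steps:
$b{\left(y,h \right)} = 6 y$ ($b{\left(y,h \right)} = 3 \left(y + y\right) = 3 \cdot 2 y = 6 y$)
$n{\left(B \right)} = \frac{2 B}{1 + B}$
$x{\left(G \right)} = 2 + \frac{11}{G} - \frac{1 + 6 G}{2 G}$ ($x{\left(G \right)} = 2 - \left(- \frac{11}{G} + \frac{6}{2 \cdot 6 G \frac{1}{1 + 6 G}}\right) = 2 - \left(- \frac{11}{G} + \frac{6}{12 G \frac{1}{1 + 6 G}}\right) = 2 - \left(- \frac{11}{G} + 6 \frac{1 + 6 G}{12 G}\right) = 2 - \left(- \frac{11}{G} + \frac{1 + 6 G}{2 G}\right) = 2 + \frac{11}{G} - \frac{1 + 6 G}{2 G}$)
$- 414 \left(425 + x{\left(-19 \right)}\right) = - 414 \left(425 + \frac{\frac{21}{2} - -19}{-19}\right) = - 414 \left(425 - \frac{\frac{21}{2} + 19}{19}\right) = - 414 \left(425 - \frac{59}{38}\right) = \left(-414\right) \frac{16091}{38} = - \frac{3330837}{19}$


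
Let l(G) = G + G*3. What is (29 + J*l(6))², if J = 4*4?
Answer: 170569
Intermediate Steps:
J = 16
l(G) = 4*G (l(G) = G + 3*G = 4*G)
(29 + J*l(6))² = (29 + 16*(4*6))² = (29 + 16*24)² = (29 + 384)² = 413² = 170569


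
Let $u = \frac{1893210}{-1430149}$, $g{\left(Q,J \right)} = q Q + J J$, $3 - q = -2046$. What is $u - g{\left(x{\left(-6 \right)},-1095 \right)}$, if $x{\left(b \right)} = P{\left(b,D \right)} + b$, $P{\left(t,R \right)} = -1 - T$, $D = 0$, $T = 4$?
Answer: $- \frac{1682552169624}{1430149} \approx -1.1765 \cdot 10^{6}$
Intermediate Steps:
$q = 2049$ ($q = 3 - -2046 = 3 + 2046 = 2049$)
$P{\left(t,R \right)} = -5$ ($P{\left(t,R \right)} = -1 - 4 = -5$)
$x{\left(b \right)} = -5 + b$
$g{\left(Q,J \right)} = J^{2} + 2049 Q$ ($g{\left(Q,J \right)} = 2049 Q + J J = 2049 Q + J^{2} = J^{2} + 2049 Q$)
$u = - \frac{1893210}{1430149}$ ($u = 1893210 \left(- \frac{1}{1430149}\right) = - \frac{1893210}{1430149} \approx -1.3238$)
$u - g{\left(x{\left(-6 \right)},-1095 \right)} = - \frac{1893210}{1430149} - \left(\left(-1095\right)^{2} + 2049 \left(-5 - 6\right)\right) = - \frac{1893210}{1430149} - \left(1199025 + 2049 \left(-11\right)\right) = - \frac{1893210}{1430149} - \left(1199025 - 22539\right) = - \frac{1893210}{1430149} - 1176486 = - \frac{1682552169624}{1430149}$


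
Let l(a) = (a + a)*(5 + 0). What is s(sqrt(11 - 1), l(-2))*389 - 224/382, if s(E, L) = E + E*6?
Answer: -112/191 + 2723*sqrt(10) ≈ 8610.3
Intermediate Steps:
l(a) = 10*a (l(a) = (2*a)*5 = 10*a)
s(E, L) = 7*E (s(E, L) = E + 6*E = 7*E)
s(sqrt(11 - 1), l(-2))*389 - 224/382 = (7*sqrt(11 - 1))*389 - 224/382 = (7*sqrt(10))*389 - 224*1/382 = 2723*sqrt(10) - 112/191 = -112/191 + 2723*sqrt(10)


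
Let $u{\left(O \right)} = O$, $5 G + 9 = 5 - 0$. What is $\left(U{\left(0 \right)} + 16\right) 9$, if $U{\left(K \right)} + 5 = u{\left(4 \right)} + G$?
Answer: $\frac{639}{5} \approx 127.8$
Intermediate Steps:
$G = - \frac{4}{5}$ ($G = - \frac{9}{5} + \frac{5 - 0}{5} = - \frac{9}{5} + \frac{5 + 0}{5} = - \frac{9}{5} + \frac{1}{5} \cdot 5 = - \frac{9}{5} + 1 = - \frac{4}{5} \approx -0.8$)
$U{\left(K \right)} = - \frac{9}{5}$ ($U{\left(K \right)} = -5 + \left(4 - \frac{4}{5}\right) = -5 + \frac{16}{5} = - \frac{9}{5}$)
$\left(U{\left(0 \right)} + 16\right) 9 = \left(- \frac{9}{5} + 16\right) 9 = \frac{71}{5} \cdot 9 = \frac{639}{5}$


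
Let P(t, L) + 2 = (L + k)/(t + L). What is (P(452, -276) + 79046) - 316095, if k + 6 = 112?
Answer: -20860573/88 ≈ -2.3705e+5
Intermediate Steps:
k = 106 (k = -6 + 112 = 106)
P(t, L) = -2 + (106 + L)/(L + t) (P(t, L) = -2 + (L + 106)/(t + L) = -2 + (106 + L)/(L + t))
(P(452, -276) + 79046) - 316095 = ((106 - 1*(-276) - 2*452)/(-276 + 452) + 79046) - 316095 = ((106 + 276 - 904)/176 + 79046) - 316095 = ((1/176)*(-522) + 79046) - 316095 = (-261/88 + 79046) - 316095 = 6955787/88 - 316095 = -20860573/88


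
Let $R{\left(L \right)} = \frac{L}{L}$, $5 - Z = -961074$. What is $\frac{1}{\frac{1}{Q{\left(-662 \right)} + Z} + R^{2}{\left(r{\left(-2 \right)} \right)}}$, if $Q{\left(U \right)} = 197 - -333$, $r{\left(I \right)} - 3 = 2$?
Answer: $\frac{961609}{961610} \approx 1.0$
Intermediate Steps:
$r{\left(I \right)} = 5$ ($r{\left(I \right)} = 3 + 2 = 5$)
$Q{\left(U \right)} = 530$ ($Q{\left(U \right)} = 197 + 333 = 530$)
$Z = 961079$ ($Z = 5 - -961074 = 5 + 961074 = 961079$)
$R{\left(L \right)} = 1$
$\frac{1}{\frac{1}{Q{\left(-662 \right)} + Z} + R^{2}{\left(r{\left(-2 \right)} \right)}} = \frac{1}{\frac{1}{530 + 961079} + 1^{2}} = \frac{1}{\frac{1}{961609} + 1} = \frac{1}{\frac{961610}{961609}} = \frac{961609}{961610}$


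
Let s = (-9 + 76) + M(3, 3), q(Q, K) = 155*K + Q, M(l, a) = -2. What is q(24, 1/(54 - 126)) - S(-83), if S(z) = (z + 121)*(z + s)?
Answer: 50821/72 ≈ 705.85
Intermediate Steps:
q(Q, K) = Q + 155*K
s = 65 (s = (-9 + 76) - 2 = 67 - 2 = 65)
S(z) = (65 + z)*(121 + z) (S(z) = (z + 121)*(z + 65) = (121 + z)*(65 + z) = (65 + z)*(121 + z))
q(24, 1/(54 - 126)) - S(-83) = (24 + 155/(54 - 126)) - (7865 + (-83)² + 186*(-83)) = (24 + 155/(-72)) - (7865 + 6889 - 15438) = (24 + 155*(-1/72)) - 1*(-684) = (24 - 155/72) + 684 = 1573/72 + 684 = 50821/72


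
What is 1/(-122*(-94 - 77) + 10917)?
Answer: 1/31779 ≈ 3.1467e-5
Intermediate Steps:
1/(-122*(-94 - 77) + 10917) = 1/(-122*(-171) + 10917) = 1/(20862 + 10917) = 1/31779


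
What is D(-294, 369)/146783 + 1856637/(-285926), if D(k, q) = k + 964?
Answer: -272331178351/41969076058 ≈ -6.4889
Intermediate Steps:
D(k, q) = 964 + k
D(-294, 369)/146783 + 1856637/(-285926) = (964 - 294)/146783 + 1856637/(-285926) = 670*(1/146783) + 1856637*(-1/285926) = 670/146783 - 1856637/285926 = -272331178351/41969076058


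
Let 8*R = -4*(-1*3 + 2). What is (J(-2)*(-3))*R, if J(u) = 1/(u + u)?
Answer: 3/8 ≈ 0.37500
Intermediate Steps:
R = ½ (R = (-4*(-1*3 + 2))/8 = (-4*(-3 + 2))/8 = (-4*(-1))/8 = (⅛)*4 = ½ ≈ 0.50000)
J(u) = 1/(2*u)
(J(-2)*(-3))*R = (((½)/(-2))*(-3))*(½) = (((½)*(-½))*(-3))*(½) = -¼*(-3)*(½) = (¾)*(½) = 3/8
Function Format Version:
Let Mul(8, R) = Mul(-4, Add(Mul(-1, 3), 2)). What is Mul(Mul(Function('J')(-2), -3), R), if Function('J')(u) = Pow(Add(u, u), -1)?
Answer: Rational(3, 8) ≈ 0.37500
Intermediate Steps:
R = Rational(1, 2) (R = Mul(Rational(1, 8), Mul(-4, Add(Mul(-1, 3), 2))) = Mul(Rational(1, 8), Mul(-4, Add(-3, 2))) = Mul(Rational(1, 8), Mul(-4, -1)) = Mul(Rational(1, 8), 4) = Rational(1, 2) ≈ 0.50000)
Function('J')(u) = Mul(Rational(1, 2), Pow(u, -1)) (Function('J')(u) = Pow(Mul(2, u), -1) = Mul(Rational(1, 2), Pow(u, -1)))
Mul(Mul(Function('J')(-2), -3), R) = Mul(Mul(Mul(Rational(1, 2), Pow(-2, -1)), -3), Rational(1, 2)) = Mul(Mul(Mul(Rational(1, 2), Rational(-1, 2)), -3), Rational(1, 2)) = Mul(Mul(Rational(-1, 4), -3), Rational(1, 2)) = Mul(Rational(3, 4), Rational(1, 2)) = Rational(3, 8)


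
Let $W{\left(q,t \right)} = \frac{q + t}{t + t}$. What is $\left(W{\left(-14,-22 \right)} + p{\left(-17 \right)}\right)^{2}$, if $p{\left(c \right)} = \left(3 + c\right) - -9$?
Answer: $\frac{2116}{121} \approx 17.488$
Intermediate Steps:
$p{\left(c \right)} = 12 + c$ ($p{\left(c \right)} = \left(3 + c\right) + 9 = 12 + c$)
$W{\left(q,t \right)} = \frac{q + t}{2 t}$
$\left(W{\left(-14,-22 \right)} + p{\left(-17 \right)}\right)^{2} = \left(\frac{-14 - 22}{2 \left(-22\right)} + \left(12 - 17\right)\right)^{2} = \left(\frac{1}{2} \left(- \frac{1}{22}\right) \left(-36\right) - 5\right)^{2} = \left(\frac{9}{11} - 5\right)^{2} = \left(- \frac{46}{11}\right)^{2} = \frac{2116}{121}$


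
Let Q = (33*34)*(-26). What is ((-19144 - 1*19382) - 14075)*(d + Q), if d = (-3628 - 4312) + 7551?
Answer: 1554938161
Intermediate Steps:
d = -389 (d = -7940 + 7551 = -389)
Q = -29172 (Q = 1122*(-26) = -29172)
((-19144 - 1*19382) - 14075)*(d + Q) = ((-19144 - 1*19382) - 14075)*(-389 - 29172) = ((-19144 - 19382) - 14075)*(-29561) = (-38526 - 14075)*(-29561) = -52601*(-29561) = 1554938161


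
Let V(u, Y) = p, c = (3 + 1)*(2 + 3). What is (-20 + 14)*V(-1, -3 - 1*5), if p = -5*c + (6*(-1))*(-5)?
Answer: 420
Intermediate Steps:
c = 20 (c = 4*5 = 20)
p = -70 (p = -5*20 + (6*(-1))*(-5) = -100 - 6*(-5) = -100 + 30 = -70)
V(u, Y) = -70
(-20 + 14)*V(-1, -3 - 1*5) = (-20 + 14)*(-70) = -6*(-70) = 420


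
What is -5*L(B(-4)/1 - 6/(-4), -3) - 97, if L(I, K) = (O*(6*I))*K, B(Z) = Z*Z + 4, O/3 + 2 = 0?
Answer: -11707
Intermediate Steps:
O = -6 (O = -6 + 3*0 = -6 + 0 = -6)
B(Z) = 4 + Z² (B(Z) = Z² + 4 = 4 + Z²)
L(I, K) = -36*I*K (L(I, K) = (-36*I)*K = -36*I*K)
-5*L(B(-4)/1 - 6/(-4), -3) - 97 = -(-180)*((4 + (-4)²)/1 - 6/(-4))*(-3) - 97 = -(-180)*((4 + 16)*1 - 6*(-¼))*(-3) - 97 = -(-180)*(20*1 + 3/2)*(-3) - 97 = -(-180)*(20 + 3/2)*(-3) - 97 = -(-180)*43*(-3)/2 - 97 = -5*2322 - 97 = -11610 - 97 = -11707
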